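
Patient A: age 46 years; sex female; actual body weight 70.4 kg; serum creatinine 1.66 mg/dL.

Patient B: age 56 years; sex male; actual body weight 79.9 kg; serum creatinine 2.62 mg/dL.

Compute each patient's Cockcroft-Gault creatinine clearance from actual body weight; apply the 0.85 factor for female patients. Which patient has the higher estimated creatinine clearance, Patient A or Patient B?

Patient A

Patient A: CrCl = (140 − 46) × 70.4 / (72 × 1.66) × 0.85 = 6617.6 / 119.52 × 0.85 ≈ 47.1 mL/min
Patient B: CrCl = (140 − 56) × 79.9 / (72 × 2.62) = 6711.6 / 188.64 ≈ 35.6 mL/min
47.1 vs 35.6 mL/min → Patient A is higher.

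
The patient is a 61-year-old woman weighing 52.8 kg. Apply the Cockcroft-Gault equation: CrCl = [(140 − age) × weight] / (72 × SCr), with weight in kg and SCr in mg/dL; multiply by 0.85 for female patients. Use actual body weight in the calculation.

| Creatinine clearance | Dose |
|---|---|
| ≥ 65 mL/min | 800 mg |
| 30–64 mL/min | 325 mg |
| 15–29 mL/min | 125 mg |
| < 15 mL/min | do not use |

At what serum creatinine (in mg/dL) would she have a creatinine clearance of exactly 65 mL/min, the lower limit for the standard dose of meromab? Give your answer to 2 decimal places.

0.76 mg/dL

Standard dose requires CrCl ≥ 65 mL/min.
Set (140 − 61) × 52.8 × 0.85 / (72 × SCr) = 65
SCr = (140 − 61) × 52.8 × 0.85 / (72 × 65) = 0.758 mg/dL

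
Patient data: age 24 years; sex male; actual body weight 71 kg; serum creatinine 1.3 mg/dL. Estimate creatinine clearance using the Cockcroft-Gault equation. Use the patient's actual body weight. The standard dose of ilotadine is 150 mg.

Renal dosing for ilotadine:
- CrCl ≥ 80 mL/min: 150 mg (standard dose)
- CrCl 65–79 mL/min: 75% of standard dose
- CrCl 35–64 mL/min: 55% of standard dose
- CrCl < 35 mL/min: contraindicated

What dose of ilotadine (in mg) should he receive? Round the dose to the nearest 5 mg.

CrCl = (140 − 24) × 71 / (72 × 1.3) = 8236.0 / 93.60 ≈ 88.0 mL/min
CrCl ≈ 88 mL/min → bracket ≥ 80 mL/min.
100% of 150 mg = 150 mg

150 mg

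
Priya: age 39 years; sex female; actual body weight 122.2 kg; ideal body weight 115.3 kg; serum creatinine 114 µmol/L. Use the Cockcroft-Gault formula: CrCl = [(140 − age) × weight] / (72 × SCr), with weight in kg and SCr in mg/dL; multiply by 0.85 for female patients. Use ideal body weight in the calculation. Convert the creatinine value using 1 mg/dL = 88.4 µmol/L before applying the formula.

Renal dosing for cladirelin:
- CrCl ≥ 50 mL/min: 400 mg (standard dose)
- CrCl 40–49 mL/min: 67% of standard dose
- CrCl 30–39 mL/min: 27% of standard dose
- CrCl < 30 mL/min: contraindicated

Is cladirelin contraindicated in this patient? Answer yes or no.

no

SCr = 114 / 88.4 = 1.29 mg/dL
CrCl = (140 − 39) × 115.3 / (72 × 1.29) × 0.85 = 11645.3 / 92.88 × 0.85 ≈ 106.6 mL/min
CrCl ≈ 107 mL/min, which is ≥ 30 mL/min.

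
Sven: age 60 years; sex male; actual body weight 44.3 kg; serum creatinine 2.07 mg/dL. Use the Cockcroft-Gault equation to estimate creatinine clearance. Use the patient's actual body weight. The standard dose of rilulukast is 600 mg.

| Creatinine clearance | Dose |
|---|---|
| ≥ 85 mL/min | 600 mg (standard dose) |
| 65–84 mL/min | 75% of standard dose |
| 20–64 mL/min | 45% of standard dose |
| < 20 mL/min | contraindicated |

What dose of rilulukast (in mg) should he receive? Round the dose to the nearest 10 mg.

270 mg

CrCl = (140 − 60) × 44.3 / (72 × 2.07) = 3544.0 / 149.04 ≈ 23.8 mL/min
CrCl ≈ 24 mL/min → bracket 20–64 mL/min.
45% of 600 mg = 270 mg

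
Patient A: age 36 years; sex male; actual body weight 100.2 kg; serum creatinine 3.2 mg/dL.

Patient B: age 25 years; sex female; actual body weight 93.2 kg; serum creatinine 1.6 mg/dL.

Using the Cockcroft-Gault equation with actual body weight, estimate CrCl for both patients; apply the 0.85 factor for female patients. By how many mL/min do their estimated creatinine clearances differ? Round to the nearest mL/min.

Patient A: CrCl = (140 − 36) × 100.2 / (72 × 3.2) = 10420.8 / 230.40 ≈ 45.2 mL/min
Patient B: CrCl = (140 − 25) × 93.2 / (72 × 1.6) × 0.85 = 10718.0 / 115.20 × 0.85 ≈ 79.1 mL/min
|45.2 − 79.1| = 33.9 mL/min

34 mL/min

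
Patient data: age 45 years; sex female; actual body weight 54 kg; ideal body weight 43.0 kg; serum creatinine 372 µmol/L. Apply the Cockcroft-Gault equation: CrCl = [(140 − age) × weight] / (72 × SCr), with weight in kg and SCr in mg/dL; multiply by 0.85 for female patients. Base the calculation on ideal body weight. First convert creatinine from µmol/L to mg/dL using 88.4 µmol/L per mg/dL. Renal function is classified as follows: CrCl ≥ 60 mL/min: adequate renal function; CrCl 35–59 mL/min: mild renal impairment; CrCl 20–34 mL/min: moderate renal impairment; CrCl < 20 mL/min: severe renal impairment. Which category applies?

severe renal impairment

SCr = 372 / 88.4 = 4.208 mg/dL
CrCl = (140 − 45) × 43 / (72 × 4.208) × 0.85 = 4085.0 / 302.98 × 0.85 ≈ 11.5 mL/min
11 mL/min falls in the 'severe renal impairment' range.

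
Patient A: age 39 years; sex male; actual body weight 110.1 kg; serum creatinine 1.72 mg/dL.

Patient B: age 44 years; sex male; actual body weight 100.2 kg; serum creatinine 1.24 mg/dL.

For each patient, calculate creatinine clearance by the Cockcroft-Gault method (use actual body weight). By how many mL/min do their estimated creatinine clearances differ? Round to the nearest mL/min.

18 mL/min

Patient A: CrCl = (140 − 39) × 110.1 / (72 × 1.72) = 11120.1 / 123.84 ≈ 89.8 mL/min
Patient B: CrCl = (140 − 44) × 100.2 / (72 × 1.24) = 9619.2 / 89.28 ≈ 107.7 mL/min
|89.8 − 107.7| = 17.9 mL/min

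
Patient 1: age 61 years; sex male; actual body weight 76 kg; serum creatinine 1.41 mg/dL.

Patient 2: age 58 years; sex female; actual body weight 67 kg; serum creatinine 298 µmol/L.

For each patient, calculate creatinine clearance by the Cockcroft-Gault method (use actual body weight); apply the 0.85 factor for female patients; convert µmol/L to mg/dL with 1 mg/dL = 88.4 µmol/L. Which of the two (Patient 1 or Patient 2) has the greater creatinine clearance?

Patient 1: CrCl = (140 − 61) × 76 / (72 × 1.41) = 6004.0 / 101.52 ≈ 59.1 mL/min
Patient 2: SCr = 298 / 88.4 = 3.371 mg/dL
Patient 2: CrCl = (140 − 58) × 67 / (72 × 3.371) × 0.85 = 5494.0 / 242.71 × 0.85 ≈ 19.2 mL/min
59.1 vs 19.2 mL/min → Patient 1 is higher.

Patient 1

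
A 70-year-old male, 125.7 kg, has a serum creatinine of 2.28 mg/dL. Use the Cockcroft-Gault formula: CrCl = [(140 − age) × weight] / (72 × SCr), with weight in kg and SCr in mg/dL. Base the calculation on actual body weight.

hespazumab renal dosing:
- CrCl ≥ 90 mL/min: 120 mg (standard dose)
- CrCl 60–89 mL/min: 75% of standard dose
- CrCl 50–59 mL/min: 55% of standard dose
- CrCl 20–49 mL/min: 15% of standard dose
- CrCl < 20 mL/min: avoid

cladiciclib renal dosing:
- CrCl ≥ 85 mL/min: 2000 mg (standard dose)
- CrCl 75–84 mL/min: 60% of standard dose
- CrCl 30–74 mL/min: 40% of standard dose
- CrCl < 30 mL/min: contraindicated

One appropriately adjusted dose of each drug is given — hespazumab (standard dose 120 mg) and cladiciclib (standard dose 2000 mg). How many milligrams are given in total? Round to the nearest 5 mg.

865 mg

CrCl = (140 − 70) × 125.7 / (72 × 2.28) = 8799.0 / 164.16 ≈ 53.6 mL/min
CrCl ≈ 54 mL/min.
hespazumab: 50–59 mL/min → 55% of 120 mg = 66 mg.
cladiciclib: 30–74 mL/min → 40% of 2000 mg = 800 mg.
Total = 66 + 800 = 866 mg.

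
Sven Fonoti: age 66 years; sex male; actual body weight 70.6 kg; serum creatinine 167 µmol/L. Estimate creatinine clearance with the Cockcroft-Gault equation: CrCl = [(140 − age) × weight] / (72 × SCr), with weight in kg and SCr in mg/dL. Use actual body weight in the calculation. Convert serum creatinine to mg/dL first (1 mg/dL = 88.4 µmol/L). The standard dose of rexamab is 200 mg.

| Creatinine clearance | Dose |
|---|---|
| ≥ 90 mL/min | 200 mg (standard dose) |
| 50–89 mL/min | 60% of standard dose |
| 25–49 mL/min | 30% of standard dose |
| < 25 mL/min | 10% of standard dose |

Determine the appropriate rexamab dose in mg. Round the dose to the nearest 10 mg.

60 mg

SCr = 167 / 88.4 = 1.889 mg/dL
CrCl = (140 − 66) × 70.6 / (72 × 1.889) = 5224.4 / 136.01 ≈ 38.4 mL/min
CrCl ≈ 38 mL/min → bracket 25–49 mL/min.
30% of 200 mg = 60 mg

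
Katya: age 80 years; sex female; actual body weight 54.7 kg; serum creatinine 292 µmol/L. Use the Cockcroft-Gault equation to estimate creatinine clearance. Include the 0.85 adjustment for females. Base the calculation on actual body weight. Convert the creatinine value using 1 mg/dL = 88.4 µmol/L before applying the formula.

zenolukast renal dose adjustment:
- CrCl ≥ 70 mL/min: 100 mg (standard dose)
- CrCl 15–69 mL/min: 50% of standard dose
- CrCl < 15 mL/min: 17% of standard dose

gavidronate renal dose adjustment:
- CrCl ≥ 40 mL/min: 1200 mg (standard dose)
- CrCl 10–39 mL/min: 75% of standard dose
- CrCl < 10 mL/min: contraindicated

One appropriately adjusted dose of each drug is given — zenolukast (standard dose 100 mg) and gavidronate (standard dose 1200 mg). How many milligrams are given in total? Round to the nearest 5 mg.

915 mg

SCr = 292 / 88.4 = 3.303 mg/dL
CrCl = (140 − 80) × 54.7 / (72 × 3.303) × 0.85 = 3282.0 / 237.82 × 0.85 ≈ 11.7 mL/min
CrCl ≈ 12 mL/min.
zenolukast: < 15 mL/min → 17% of 100 mg = 17 mg.
gavidronate: 10–39 mL/min → 75% of 1200 mg = 900 mg.
Total = 17 + 900 = 917 mg.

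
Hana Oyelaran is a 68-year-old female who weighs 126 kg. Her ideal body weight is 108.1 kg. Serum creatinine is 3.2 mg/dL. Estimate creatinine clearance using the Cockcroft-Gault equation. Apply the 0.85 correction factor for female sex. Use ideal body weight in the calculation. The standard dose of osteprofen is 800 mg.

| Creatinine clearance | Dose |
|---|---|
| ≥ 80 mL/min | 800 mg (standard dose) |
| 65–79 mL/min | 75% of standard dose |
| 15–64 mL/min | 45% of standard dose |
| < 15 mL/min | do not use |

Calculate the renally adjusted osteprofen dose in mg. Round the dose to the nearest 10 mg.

360 mg

CrCl = (140 − 68) × 108.1 / (72 × 3.2) × 0.85 = 7783.2 / 230.40 × 0.85 ≈ 28.7 mL/min
CrCl ≈ 29 mL/min → bracket 15–64 mL/min.
45% of 800 mg = 360 mg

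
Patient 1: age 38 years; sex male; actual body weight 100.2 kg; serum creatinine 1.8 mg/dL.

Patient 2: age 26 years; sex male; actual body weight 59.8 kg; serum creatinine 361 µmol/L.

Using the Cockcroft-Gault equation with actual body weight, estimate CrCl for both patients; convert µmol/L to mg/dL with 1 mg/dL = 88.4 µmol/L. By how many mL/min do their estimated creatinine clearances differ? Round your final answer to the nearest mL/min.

56 mL/min

Patient 1: CrCl = (140 − 38) × 100.2 / (72 × 1.8) = 10220.4 / 129.60 ≈ 78.9 mL/min
Patient 2: SCr = 361 / 88.4 = 4.084 mg/dL
Patient 2: CrCl = (140 − 26) × 59.8 / (72 × 4.084) = 6817.2 / 294.05 ≈ 23.2 mL/min
|78.9 − 23.2| = 55.7 mL/min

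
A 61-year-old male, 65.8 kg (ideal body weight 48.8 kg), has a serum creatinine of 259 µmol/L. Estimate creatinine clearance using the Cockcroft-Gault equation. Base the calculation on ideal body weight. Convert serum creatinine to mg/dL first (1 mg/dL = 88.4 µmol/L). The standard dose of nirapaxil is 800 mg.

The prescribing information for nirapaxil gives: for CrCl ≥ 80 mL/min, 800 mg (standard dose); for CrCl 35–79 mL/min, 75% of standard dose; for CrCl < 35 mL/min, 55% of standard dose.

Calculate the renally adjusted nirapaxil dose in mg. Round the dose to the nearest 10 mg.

440 mg

SCr = 259 / 88.4 = 2.93 mg/dL
CrCl = (140 − 61) × 48.8 / (72 × 2.93) = 3855.2 / 210.96 ≈ 18.3 mL/min
CrCl ≈ 18 mL/min → bracket < 35 mL/min.
55% of 800 mg = 440 mg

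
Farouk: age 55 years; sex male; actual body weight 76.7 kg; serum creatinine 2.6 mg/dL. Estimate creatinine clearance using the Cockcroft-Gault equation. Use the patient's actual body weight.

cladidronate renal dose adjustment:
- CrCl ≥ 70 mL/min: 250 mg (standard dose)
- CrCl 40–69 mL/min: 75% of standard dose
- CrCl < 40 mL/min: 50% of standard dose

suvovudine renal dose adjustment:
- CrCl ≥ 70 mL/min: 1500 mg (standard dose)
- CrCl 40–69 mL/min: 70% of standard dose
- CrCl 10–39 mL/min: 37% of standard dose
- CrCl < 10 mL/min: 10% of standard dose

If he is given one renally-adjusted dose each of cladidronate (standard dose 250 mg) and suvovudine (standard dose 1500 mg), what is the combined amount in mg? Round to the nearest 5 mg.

680 mg

CrCl = (140 − 55) × 76.7 / (72 × 2.6) = 6519.5 / 187.20 ≈ 34.8 mL/min
CrCl ≈ 35 mL/min.
cladidronate: < 40 mL/min → 50% of 250 mg = 125 mg.
suvovudine: 10–39 mL/min → 37% of 1500 mg = 555 mg.
Total = 125 + 555 = 680 mg.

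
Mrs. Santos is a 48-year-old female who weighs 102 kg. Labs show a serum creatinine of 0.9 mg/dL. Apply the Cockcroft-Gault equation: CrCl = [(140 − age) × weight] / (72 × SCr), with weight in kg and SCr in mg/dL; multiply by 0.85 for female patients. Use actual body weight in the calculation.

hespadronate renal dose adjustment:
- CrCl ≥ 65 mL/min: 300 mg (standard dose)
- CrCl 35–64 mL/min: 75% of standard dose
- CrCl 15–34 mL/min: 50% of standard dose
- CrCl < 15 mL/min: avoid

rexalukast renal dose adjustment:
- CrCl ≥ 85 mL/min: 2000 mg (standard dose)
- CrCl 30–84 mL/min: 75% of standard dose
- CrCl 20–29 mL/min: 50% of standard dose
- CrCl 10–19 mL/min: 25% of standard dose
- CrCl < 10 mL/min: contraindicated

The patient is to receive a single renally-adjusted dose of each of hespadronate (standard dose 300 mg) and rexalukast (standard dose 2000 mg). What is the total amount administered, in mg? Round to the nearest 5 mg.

CrCl = (140 − 48) × 102 / (72 × 0.9) × 0.85 = 9384.0 / 64.80 × 0.85 ≈ 123.1 mL/min
CrCl ≈ 123 mL/min.
hespadronate: ≥ 65 mL/min → 100% of 300 mg = 300 mg.
rexalukast: ≥ 85 mL/min → 100% of 2000 mg = 2000 mg.
Total = 300 + 2000 = 2300 mg.

2300 mg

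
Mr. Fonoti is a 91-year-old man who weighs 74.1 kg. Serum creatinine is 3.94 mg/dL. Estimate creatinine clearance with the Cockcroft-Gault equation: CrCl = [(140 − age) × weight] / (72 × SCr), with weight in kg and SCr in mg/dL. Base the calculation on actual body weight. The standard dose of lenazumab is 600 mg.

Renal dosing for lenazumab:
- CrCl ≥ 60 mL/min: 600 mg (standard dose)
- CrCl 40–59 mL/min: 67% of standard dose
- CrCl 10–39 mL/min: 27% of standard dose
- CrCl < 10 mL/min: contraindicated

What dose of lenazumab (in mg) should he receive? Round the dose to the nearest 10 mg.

160 mg

CrCl = (140 − 91) × 74.1 / (72 × 3.94) = 3630.9 / 283.68 ≈ 12.8 mL/min
CrCl ≈ 13 mL/min → bracket 10–39 mL/min.
27% of 600 mg = 162 mg → 160 mg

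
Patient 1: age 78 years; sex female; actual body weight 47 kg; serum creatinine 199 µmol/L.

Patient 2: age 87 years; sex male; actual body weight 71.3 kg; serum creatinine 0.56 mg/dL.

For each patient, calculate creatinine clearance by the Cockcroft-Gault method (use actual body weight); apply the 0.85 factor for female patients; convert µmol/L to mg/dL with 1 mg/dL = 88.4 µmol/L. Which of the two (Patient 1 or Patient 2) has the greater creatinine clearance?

Patient 1: SCr = 199 / 88.4 = 2.251 mg/dL
Patient 1: CrCl = (140 − 78) × 47 / (72 × 2.251) × 0.85 = 2914.0 / 162.07 × 0.85 ≈ 15.3 mL/min
Patient 2: CrCl = (140 − 87) × 71.3 / (72 × 0.56) = 3778.9 / 40.32 ≈ 93.7 mL/min
15.3 vs 93.7 mL/min → Patient 2 is higher.

Patient 2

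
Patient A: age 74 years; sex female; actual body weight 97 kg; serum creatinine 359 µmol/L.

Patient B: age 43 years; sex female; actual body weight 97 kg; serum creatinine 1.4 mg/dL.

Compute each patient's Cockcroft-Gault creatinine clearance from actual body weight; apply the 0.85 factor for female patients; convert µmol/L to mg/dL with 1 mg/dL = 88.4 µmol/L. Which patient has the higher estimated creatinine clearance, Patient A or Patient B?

Patient B

Patient A: SCr = 359 / 88.4 = 4.061 mg/dL
Patient A: CrCl = (140 − 74) × 97 / (72 × 4.061) × 0.85 = 6402.0 / 292.39 × 0.85 ≈ 18.6 mL/min
Patient B: CrCl = (140 − 43) × 97 / (72 × 1.4) × 0.85 = 9409.0 / 100.80 × 0.85 ≈ 79.3 mL/min
18.6 vs 79.3 mL/min → Patient B is higher.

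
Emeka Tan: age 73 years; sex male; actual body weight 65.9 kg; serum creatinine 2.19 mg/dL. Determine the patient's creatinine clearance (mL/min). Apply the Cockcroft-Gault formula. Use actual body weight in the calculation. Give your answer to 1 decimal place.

CrCl = (140 − 73) × 65.9 / (72 × 2.19) = 4415.3 / 157.68 ≈ 28.0 mL/min

28.0 mL/min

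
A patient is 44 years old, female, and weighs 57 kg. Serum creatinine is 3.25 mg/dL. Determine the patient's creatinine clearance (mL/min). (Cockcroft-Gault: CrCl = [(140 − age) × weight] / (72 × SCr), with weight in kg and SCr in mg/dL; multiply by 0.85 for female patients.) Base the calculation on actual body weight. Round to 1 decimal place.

19.9 mL/min

CrCl = (140 − 44) × 57 / (72 × 3.25) × 0.85 = 5472.0 / 234.00 × 0.85 ≈ 19.9 mL/min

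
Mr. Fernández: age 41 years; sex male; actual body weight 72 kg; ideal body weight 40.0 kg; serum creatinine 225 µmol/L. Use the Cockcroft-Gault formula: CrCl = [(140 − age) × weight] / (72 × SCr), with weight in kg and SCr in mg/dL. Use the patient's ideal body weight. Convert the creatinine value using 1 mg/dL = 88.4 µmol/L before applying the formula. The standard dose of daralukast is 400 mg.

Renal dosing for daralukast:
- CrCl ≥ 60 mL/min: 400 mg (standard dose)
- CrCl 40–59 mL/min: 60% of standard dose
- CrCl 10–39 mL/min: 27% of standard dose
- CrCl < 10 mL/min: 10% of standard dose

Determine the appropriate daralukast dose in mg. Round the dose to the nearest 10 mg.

SCr = 225 / 88.4 = 2.545 mg/dL
CrCl = (140 − 41) × 40 / (72 × 2.545) = 3960.0 / 183.24 ≈ 21.6 mL/min
CrCl ≈ 22 mL/min → bracket 10–39 mL/min.
27% of 400 mg = 108 mg → 110 mg

110 mg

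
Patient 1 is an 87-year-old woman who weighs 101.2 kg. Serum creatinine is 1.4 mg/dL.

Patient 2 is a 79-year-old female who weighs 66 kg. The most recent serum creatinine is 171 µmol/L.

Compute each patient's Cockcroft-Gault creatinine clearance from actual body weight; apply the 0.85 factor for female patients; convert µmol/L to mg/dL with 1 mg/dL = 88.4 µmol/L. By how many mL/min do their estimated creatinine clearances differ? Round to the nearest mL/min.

21 mL/min

Patient 1: CrCl = (140 − 87) × 101.2 / (72 × 1.4) × 0.85 = 5363.6 / 100.80 × 0.85 ≈ 45.2 mL/min
Patient 2: SCr = 171 / 88.4 = 1.934 mg/dL
Patient 2: CrCl = (140 − 79) × 66 / (72 × 1.934) × 0.85 = 4026.0 / 139.25 × 0.85 ≈ 24.6 mL/min
|45.2 − 24.6| = 20.6 mL/min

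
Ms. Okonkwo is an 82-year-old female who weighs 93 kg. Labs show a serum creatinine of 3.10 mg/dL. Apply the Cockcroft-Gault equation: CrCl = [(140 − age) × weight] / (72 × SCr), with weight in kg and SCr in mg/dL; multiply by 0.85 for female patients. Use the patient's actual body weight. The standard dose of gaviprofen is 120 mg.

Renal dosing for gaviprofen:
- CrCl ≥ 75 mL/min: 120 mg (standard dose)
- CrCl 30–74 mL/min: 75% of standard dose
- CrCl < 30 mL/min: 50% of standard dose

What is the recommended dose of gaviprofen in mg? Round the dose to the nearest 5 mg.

60 mg

CrCl = (140 − 82) × 93 / (72 × 3.1) × 0.85 = 5394.0 / 223.20 × 0.85 ≈ 20.5 mL/min
CrCl ≈ 21 mL/min → bracket < 30 mL/min.
50% of 120 mg = 60 mg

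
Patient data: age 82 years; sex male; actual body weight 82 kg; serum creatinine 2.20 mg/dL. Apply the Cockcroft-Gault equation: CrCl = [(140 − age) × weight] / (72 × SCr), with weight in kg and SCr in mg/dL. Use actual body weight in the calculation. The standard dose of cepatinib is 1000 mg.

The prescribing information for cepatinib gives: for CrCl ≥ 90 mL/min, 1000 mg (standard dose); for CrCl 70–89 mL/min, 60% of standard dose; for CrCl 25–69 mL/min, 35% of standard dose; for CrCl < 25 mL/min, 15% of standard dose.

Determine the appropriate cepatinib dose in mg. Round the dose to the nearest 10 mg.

350 mg

CrCl = (140 − 82) × 82 / (72 × 2.2) = 4756.0 / 158.40 ≈ 30.0 mL/min
CrCl ≈ 30 mL/min → bracket 25–69 mL/min.
35% of 1000 mg = 350 mg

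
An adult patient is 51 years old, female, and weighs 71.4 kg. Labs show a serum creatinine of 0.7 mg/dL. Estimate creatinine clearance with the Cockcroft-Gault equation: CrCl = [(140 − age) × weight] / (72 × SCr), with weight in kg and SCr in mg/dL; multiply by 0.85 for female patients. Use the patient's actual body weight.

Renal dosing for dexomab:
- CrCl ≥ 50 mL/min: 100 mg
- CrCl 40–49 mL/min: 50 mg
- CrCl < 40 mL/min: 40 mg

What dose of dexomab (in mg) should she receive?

CrCl = (140 − 51) × 71.4 / (72 × 0.7) × 0.85 = 6354.6 / 50.40 × 0.85 ≈ 107.2 mL/min
CrCl ≈ 107 mL/min → bracket ≥ 50 mL/min.
Dose for this bracket: 100 mg.

100 mg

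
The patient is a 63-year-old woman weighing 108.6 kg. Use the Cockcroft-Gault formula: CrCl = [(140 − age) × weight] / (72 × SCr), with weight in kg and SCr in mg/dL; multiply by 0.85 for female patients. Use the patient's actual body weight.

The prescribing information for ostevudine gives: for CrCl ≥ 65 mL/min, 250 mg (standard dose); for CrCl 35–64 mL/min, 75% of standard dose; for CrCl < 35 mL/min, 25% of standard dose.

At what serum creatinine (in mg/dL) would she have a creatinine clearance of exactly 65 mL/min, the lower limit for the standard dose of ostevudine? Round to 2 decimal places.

1.52 mg/dL

Standard dose requires CrCl ≥ 65 mL/min.
Set (140 − 63) × 108.6 × 0.85 / (72 × SCr) = 65
SCr = (140 − 63) × 108.6 × 0.85 / (72 × 65) = 1.519 mg/dL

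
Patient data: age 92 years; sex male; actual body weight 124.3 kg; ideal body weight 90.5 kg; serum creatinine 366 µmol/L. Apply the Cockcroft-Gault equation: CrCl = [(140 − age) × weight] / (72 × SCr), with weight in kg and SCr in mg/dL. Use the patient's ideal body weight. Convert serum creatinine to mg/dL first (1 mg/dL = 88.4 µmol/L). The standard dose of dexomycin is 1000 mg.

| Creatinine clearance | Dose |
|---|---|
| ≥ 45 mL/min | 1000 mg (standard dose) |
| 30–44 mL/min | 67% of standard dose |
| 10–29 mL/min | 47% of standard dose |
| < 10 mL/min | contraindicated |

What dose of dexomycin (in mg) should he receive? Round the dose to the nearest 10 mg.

470 mg

SCr = 366 / 88.4 = 4.14 mg/dL
CrCl = (140 − 92) × 90.5 / (72 × 4.14) = 4344.0 / 298.08 ≈ 14.6 mL/min
CrCl ≈ 15 mL/min → bracket 10–29 mL/min.
47% of 1000 mg = 470 mg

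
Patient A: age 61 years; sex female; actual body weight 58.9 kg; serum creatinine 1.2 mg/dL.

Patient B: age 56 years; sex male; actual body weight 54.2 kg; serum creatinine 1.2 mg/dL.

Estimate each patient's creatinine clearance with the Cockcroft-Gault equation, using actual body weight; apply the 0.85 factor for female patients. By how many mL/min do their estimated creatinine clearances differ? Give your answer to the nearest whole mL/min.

7 mL/min

Patient A: CrCl = (140 − 61) × 58.9 / (72 × 1.2) × 0.85 = 4653.1 / 86.40 × 0.85 ≈ 45.8 mL/min
Patient B: CrCl = (140 − 56) × 54.2 / (72 × 1.2) = 4552.8 / 86.40 ≈ 52.7 mL/min
|45.8 − 52.7| = 6.9 mL/min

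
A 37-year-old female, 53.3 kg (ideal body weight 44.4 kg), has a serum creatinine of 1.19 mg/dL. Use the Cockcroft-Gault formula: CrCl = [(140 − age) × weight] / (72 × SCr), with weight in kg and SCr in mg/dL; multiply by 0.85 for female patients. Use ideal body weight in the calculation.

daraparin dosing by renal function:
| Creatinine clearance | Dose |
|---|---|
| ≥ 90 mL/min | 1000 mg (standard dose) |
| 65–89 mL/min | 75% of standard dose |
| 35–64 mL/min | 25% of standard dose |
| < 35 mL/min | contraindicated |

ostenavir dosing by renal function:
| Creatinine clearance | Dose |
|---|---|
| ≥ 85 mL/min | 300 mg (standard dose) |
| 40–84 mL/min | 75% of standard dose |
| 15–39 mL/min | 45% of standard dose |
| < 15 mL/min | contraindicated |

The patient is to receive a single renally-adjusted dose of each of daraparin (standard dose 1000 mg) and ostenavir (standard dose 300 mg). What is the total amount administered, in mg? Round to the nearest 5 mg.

475 mg

CrCl = (140 − 37) × 44.4 / (72 × 1.19) × 0.85 = 4573.2 / 85.68 × 0.85 ≈ 45.4 mL/min
CrCl ≈ 45 mL/min.
daraparin: 35–64 mL/min → 25% of 1000 mg = 250 mg.
ostenavir: 40–84 mL/min → 75% of 300 mg = 225 mg.
Total = 250 + 225 = 475 mg.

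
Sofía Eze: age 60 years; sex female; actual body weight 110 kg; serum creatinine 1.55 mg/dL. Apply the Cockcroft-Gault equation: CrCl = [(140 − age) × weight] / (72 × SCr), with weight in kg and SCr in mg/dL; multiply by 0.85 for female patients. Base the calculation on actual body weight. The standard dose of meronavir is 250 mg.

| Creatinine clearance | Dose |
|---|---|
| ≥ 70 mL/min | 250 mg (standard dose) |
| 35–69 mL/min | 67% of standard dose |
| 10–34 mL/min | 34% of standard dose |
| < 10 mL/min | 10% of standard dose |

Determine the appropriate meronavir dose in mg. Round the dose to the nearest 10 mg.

170 mg

CrCl = (140 − 60) × 110 / (72 × 1.55) × 0.85 = 8800.0 / 111.60 × 0.85 ≈ 67.0 mL/min
CrCl ≈ 67 mL/min → bracket 35–69 mL/min.
67% of 250 mg = 167.5 mg → 170 mg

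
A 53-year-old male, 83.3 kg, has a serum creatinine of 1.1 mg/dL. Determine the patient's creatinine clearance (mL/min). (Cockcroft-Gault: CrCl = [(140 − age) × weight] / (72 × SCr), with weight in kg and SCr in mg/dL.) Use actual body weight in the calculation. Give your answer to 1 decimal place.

CrCl = (140 − 53) × 83.3 / (72 × 1.1) = 7247.1 / 79.20 ≈ 91.5 mL/min

91.5 mL/min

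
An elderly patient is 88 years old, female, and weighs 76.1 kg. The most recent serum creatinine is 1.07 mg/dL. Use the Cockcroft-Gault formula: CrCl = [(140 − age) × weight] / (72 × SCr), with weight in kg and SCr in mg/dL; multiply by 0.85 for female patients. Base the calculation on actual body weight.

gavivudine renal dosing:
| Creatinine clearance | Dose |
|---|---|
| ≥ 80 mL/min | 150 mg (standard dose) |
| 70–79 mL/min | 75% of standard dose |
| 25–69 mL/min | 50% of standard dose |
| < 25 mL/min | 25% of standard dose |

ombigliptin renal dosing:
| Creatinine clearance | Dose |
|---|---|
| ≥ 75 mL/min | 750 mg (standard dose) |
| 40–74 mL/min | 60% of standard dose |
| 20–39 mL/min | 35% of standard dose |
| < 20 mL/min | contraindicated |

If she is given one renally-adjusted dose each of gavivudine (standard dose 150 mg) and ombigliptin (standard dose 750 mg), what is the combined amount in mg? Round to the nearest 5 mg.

525 mg

CrCl = (140 − 88) × 76.1 / (72 × 1.07) × 0.85 = 3957.2 / 77.04 × 0.85 ≈ 43.7 mL/min
CrCl ≈ 44 mL/min.
gavivudine: 25–69 mL/min → 50% of 150 mg = 75 mg.
ombigliptin: 40–74 mL/min → 60% of 750 mg = 450 mg.
Total = 75 + 450 = 525 mg.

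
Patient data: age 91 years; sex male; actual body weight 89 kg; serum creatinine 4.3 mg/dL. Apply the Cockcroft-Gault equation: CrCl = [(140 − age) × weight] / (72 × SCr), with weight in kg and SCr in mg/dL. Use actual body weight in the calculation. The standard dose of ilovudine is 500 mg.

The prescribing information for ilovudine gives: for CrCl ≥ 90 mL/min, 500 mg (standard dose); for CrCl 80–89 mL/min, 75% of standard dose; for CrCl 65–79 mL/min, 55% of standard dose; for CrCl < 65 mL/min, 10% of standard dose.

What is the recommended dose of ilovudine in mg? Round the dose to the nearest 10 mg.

50 mg

CrCl = (140 − 91) × 89 / (72 × 4.3) = 4361.0 / 309.60 ≈ 14.1 mL/min
CrCl ≈ 14 mL/min → bracket < 65 mL/min.
10% of 500 mg = 50 mg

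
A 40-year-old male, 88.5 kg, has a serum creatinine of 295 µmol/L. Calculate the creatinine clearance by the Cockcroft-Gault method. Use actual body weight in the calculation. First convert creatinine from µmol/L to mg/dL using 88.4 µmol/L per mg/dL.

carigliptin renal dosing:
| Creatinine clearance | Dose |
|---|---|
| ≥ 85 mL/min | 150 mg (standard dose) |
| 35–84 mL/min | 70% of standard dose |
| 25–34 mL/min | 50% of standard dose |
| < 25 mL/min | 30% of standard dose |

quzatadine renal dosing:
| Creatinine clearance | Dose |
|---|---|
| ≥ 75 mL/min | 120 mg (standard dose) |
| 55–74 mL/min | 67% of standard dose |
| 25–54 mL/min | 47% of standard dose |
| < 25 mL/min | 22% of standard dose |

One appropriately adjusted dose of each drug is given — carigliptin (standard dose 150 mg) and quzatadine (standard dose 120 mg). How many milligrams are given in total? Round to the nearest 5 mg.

160 mg

SCr = 295 / 88.4 = 3.337 mg/dL
CrCl = (140 − 40) × 88.5 / (72 × 3.337) = 8850.0 / 240.26 ≈ 36.8 mL/min
CrCl ≈ 37 mL/min.
carigliptin: 35–84 mL/min → 70% of 150 mg = 105 mg.
quzatadine: 25–54 mL/min → 47% of 120 mg = 56.4 mg.
Total = 105 + 56.4 = 161.4 mg.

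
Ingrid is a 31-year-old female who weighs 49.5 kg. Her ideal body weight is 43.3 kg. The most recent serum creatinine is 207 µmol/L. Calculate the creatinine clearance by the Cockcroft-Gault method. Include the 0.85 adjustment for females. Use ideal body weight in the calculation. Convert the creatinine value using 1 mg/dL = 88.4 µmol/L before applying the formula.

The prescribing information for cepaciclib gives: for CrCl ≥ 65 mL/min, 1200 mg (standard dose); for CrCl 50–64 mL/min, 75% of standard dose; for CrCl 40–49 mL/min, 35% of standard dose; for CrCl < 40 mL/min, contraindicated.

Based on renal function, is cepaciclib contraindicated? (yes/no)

SCr = 207 / 88.4 = 2.342 mg/dL
CrCl = (140 − 31) × 43.3 / (72 × 2.342) × 0.85 = 4719.7 / 168.62 × 0.85 ≈ 23.8 mL/min
CrCl ≈ 24 mL/min, which is < 40 mL/min.

yes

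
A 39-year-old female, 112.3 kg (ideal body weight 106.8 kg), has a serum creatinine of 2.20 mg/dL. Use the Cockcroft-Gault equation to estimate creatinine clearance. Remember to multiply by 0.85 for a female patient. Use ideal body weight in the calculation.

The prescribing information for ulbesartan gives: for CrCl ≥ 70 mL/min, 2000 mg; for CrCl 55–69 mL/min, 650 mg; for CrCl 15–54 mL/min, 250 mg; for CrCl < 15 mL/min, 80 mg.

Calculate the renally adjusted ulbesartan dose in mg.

650 mg

CrCl = (140 − 39) × 106.8 / (72 × 2.2) × 0.85 = 10786.8 / 158.40 × 0.85 ≈ 57.9 mL/min
CrCl ≈ 58 mL/min → bracket 55–69 mL/min.
Dose for this bracket: 650 mg.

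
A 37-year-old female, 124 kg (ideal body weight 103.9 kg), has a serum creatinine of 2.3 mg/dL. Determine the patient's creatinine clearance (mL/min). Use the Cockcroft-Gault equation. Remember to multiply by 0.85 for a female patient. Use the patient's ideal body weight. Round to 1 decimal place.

CrCl = (140 − 37) × 103.9 / (72 × 2.3) × 0.85 = 10701.7 / 165.60 × 0.85 ≈ 54.9 mL/min

54.9 mL/min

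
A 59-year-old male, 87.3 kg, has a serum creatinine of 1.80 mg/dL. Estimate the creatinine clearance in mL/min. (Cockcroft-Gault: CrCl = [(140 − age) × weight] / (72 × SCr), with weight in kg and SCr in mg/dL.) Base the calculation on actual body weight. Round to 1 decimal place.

CrCl = (140 − 59) × 87.3 / (72 × 1.8) = 7071.3 / 129.60 ≈ 54.6 mL/min

54.6 mL/min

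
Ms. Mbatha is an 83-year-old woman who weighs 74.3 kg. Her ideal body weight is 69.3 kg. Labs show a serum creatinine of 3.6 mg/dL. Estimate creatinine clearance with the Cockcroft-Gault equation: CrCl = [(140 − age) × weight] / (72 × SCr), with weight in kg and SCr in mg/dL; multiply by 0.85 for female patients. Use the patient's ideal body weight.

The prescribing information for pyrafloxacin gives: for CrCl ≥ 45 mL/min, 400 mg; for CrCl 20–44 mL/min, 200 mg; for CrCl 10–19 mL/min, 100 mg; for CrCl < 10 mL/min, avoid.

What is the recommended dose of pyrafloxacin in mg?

100 mg

CrCl = (140 − 83) × 69.3 / (72 × 3.6) × 0.85 = 3950.1 / 259.20 × 0.85 ≈ 13.0 mL/min
CrCl ≈ 13 mL/min → bracket 10–19 mL/min.
Dose for this bracket: 100 mg.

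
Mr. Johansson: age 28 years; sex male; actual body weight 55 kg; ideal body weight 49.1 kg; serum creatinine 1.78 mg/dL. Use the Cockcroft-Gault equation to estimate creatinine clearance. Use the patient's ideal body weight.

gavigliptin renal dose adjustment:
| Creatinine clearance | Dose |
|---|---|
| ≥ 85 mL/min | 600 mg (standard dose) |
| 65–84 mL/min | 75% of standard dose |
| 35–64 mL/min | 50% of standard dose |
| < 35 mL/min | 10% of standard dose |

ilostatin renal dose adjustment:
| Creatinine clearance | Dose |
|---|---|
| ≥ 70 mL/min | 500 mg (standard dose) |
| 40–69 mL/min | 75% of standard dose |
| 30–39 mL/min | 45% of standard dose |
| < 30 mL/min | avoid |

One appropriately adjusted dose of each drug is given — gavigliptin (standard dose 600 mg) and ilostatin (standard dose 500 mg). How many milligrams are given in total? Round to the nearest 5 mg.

675 mg

CrCl = (140 − 28) × 49.1 / (72 × 1.78) = 5499.2 / 128.16 ≈ 42.9 mL/min
CrCl ≈ 43 mL/min.
gavigliptin: 35–64 mL/min → 50% of 600 mg = 300 mg.
ilostatin: 40–69 mL/min → 75% of 500 mg = 375 mg.
Total = 300 + 375 = 675 mg.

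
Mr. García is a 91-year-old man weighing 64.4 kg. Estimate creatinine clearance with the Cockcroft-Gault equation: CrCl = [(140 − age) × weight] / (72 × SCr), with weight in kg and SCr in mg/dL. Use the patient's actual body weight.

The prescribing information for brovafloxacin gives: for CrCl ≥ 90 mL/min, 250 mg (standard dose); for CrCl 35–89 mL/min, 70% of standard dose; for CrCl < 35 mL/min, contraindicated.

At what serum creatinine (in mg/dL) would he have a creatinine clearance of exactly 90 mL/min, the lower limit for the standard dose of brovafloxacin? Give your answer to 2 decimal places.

Standard dose requires CrCl ≥ 90 mL/min.
Set (140 − 91) × 64.4 / (72 × SCr) = 90
SCr = (140 − 91) × 64.4 / (72 × 90) = 0.487 mg/dL

0.49 mg/dL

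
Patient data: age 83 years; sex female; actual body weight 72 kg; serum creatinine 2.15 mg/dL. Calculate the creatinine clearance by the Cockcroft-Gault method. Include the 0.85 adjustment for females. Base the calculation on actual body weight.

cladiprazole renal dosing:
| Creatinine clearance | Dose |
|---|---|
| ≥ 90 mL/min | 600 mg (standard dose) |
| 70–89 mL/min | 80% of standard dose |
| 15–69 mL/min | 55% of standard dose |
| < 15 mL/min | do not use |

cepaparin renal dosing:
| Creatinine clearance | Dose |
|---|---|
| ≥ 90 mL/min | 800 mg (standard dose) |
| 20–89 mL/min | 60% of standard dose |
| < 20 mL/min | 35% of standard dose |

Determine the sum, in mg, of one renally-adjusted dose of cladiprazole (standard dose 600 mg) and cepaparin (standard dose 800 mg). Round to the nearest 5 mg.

810 mg

CrCl = (140 − 83) × 72 / (72 × 2.15) × 0.85 = 4104.0 / 154.80 × 0.85 ≈ 22.5 mL/min
CrCl ≈ 23 mL/min.
cladiprazole: 15–69 mL/min → 55% of 600 mg = 330 mg.
cepaparin: 20–89 mL/min → 60% of 800 mg = 480 mg.
Total = 330 + 480 = 810 mg.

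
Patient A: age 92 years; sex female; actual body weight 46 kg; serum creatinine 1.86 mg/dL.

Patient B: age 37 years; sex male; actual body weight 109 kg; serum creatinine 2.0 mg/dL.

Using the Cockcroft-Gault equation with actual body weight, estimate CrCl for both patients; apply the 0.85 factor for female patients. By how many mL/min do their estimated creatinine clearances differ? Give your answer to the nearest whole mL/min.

Patient A: CrCl = (140 − 92) × 46 / (72 × 1.86) × 0.85 = 2208.0 / 133.92 × 0.85 ≈ 14.0 mL/min
Patient B: CrCl = (140 − 37) × 109 / (72 × 2) = 11227.0 / 144.00 ≈ 78.0 mL/min
|14.0 − 78.0| = 64.0 mL/min

64 mL/min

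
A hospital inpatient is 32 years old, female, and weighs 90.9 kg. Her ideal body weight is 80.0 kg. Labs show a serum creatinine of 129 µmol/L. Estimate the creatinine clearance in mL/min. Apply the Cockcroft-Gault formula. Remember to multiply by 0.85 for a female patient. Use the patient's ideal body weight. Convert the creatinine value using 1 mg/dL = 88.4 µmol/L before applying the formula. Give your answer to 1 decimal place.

SCr = 129 / 88.4 = 1.459 mg/dL
CrCl = (140 − 32) × 80 / (72 × 1.459) × 0.85 = 8640.0 / 105.05 × 0.85 ≈ 69.9 mL/min

69.9 mL/min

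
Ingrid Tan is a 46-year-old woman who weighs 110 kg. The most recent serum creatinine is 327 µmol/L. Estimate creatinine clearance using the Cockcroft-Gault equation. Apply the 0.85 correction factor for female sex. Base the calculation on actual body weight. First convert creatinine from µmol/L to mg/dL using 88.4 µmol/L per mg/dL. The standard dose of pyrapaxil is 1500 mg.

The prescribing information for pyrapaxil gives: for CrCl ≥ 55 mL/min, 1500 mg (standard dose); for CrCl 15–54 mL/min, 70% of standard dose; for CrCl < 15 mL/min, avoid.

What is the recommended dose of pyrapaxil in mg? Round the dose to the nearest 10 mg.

1050 mg

SCr = 327 / 88.4 = 3.699 mg/dL
CrCl = (140 − 46) × 110 / (72 × 3.699) × 0.85 = 10340.0 / 266.33 × 0.85 ≈ 33.0 mL/min
CrCl ≈ 33 mL/min → bracket 15–54 mL/min.
70% of 1500 mg = 1050 mg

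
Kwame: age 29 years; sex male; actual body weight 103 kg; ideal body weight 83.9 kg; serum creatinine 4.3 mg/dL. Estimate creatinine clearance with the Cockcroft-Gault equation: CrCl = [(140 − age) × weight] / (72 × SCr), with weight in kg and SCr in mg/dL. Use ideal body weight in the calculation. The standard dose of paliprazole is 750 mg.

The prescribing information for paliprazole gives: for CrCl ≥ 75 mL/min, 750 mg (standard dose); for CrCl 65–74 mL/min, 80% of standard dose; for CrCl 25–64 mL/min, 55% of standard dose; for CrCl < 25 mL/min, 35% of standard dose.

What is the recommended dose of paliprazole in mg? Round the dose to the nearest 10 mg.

CrCl = (140 − 29) × 83.9 / (72 × 4.3) = 9312.9 / 309.60 ≈ 30.1 mL/min
CrCl ≈ 30 mL/min → bracket 25–64 mL/min.
55% of 750 mg = 412.5 mg → 410 mg

410 mg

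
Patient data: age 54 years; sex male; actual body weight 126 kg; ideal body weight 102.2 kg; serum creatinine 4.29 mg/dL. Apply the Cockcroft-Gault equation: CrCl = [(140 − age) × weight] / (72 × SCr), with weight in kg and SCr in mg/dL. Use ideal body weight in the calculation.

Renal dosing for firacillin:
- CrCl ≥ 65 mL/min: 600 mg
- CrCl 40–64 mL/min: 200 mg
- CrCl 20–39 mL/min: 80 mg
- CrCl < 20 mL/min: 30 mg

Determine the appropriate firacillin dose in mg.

CrCl = (140 − 54) × 102.2 / (72 × 4.29) = 8789.2 / 308.88 ≈ 28.5 mL/min
CrCl ≈ 28 mL/min → bracket 20–39 mL/min.
Dose for this bracket: 80 mg.

80 mg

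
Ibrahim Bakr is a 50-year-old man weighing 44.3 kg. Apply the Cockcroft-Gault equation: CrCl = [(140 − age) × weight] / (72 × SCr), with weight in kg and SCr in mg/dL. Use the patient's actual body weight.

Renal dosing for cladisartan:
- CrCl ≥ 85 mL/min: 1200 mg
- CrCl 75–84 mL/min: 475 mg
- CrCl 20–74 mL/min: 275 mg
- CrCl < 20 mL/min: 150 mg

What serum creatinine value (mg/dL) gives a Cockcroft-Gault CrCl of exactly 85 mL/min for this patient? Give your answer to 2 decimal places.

Standard dose requires CrCl ≥ 85 mL/min.
Set (140 − 50) × 44.3 / (72 × SCr) = 85
SCr = (140 − 50) × 44.3 / (72 × 85) = 0.651 mg/dL

0.65 mg/dL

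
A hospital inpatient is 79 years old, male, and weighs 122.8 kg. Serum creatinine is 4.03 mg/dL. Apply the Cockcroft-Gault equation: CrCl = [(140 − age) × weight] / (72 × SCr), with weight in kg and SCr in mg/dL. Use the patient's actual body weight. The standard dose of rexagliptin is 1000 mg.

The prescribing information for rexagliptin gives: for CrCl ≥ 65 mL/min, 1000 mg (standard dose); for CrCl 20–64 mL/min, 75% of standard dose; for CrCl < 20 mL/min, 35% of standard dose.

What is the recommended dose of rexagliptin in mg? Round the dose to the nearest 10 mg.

750 mg

CrCl = (140 − 79) × 122.8 / (72 × 4.03) = 7490.8 / 290.16 ≈ 25.8 mL/min
CrCl ≈ 26 mL/min → bracket 20–64 mL/min.
75% of 1000 mg = 750 mg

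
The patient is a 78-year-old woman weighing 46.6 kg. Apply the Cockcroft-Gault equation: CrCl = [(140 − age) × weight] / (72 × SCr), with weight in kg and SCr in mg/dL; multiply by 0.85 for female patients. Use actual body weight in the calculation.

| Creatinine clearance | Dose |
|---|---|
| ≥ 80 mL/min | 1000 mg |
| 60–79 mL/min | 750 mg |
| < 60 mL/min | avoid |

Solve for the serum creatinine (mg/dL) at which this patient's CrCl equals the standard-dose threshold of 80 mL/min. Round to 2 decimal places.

0.43 mg/dL

Standard dose requires CrCl ≥ 80 mL/min.
Set (140 − 78) × 46.6 × 0.85 / (72 × SCr) = 80
SCr = (140 − 78) × 46.6 × 0.85 / (72 × 80) = 0.426 mg/dL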